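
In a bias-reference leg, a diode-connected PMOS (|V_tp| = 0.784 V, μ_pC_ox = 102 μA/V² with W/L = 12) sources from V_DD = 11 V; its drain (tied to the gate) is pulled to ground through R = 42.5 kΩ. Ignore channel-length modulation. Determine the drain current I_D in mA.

With gate tied to drain, V_SG = V_SD ≥ V_SG − |V_tp|, so the device is in saturation.
k_p = μ_pC_ox · (W/L) = 1.224 mA/V².
KCL at the drain: ½ k_p (V_SG − |V_tp|)² = (V_DD − V_SG)/R.
Let x = V_SG − 0.784. Then 26 x² + x − 10.22 = 0, giving x = 0.608 V (positive root), so V_SG = 1.39 V.
I_D = (V_DD − V_SG)/R = (11 − 1.39) / 42.5 = 0.226 mA.

I_D = 0.226 mA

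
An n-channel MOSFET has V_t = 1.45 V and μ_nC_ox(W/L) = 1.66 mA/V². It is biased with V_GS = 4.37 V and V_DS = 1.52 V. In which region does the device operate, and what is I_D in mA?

V_ov = V_GS − V_t = 4.37 − 1.45 = 2.92 V.
Since V_DS = 1.52 V < V_ov = 2.92 V, the device is in the triode region.
I_D = k_n [V_ov · V_DS − ½ V_DS²] = 1.66 × [2.92 × 1.52 − 0.5 × 1.52²] = 5.45 mA.

Triode; I_D = 5.45 mA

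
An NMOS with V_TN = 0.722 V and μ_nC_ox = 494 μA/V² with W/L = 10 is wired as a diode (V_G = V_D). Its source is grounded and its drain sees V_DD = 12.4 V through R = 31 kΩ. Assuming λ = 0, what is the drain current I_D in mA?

With gate tied to drain, V_GS = V_DS ≥ V_GS − V_TN, so the device is in saturation.
k_n = μ_nC_ox · (W/L) = 4.94 mA/V².
KCL at the drain: ½ k_n (V_GS − V_TN)² = (V_DD − V_GS)/R.
Let x = V_GS − 0.722. Then 76.6 x² + x − 11.68 = 0, giving x = 0.384 V (positive root), so V_GS = 1.11 V.
I_D = (V_DD − V_GS)/R = (12.4 − 1.11) / 31 = 0.364 mA.

I_D = 0.364 mA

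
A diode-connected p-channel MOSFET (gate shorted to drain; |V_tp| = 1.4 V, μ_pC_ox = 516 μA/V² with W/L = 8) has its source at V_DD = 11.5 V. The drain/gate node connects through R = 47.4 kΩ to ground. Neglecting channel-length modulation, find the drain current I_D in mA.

With gate tied to drain, V_SG = V_SD ≥ V_SG − |V_tp|, so the device is in saturation.
k_p = μ_pC_ox · (W/L) = 4.128 mA/V².
KCL at the drain: ½ k_p (V_SG − |V_tp|)² = (V_DD − V_SG)/R.
Let x = V_SG − 1.4. Then 97.8 x² + x − 10.1 = 0, giving x = 0.316 V (positive root), so V_SG = 1.72 V.
I_D = (V_DD − V_SG)/R = (11.5 − 1.72) / 47.4 = 0.206 mA.

I_D = 0.206 mA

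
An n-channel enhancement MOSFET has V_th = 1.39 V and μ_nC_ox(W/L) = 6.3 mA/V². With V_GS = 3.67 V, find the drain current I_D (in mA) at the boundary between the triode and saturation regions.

At the boundary V_DS = V_ov = V_GS − V_th = 3.67 − 1.39 = 2.28 V.
I_D = ½ k_n V_ov² = 0.5 × 6.3 × 2.28² = 16.4 mA.

I_D = 16.4 mA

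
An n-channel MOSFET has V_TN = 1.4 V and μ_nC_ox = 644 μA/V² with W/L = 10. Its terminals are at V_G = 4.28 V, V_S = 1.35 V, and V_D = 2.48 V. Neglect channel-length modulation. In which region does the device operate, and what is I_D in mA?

Triode; I_D = 7.02 mA

V_GS = V_G − V_S = 4.28 − 1.35 = 2.93 V; V_DS = V_D − V_S = 2.48 − 1.35 = 1.13 V.
k_n = μ_nC_ox · (W/L) = 6.44 mA/V².
V_ov = V_GS − V_TN = 2.93 − 1.4 = 1.53 V.
Since V_DS = 1.13 V < V_ov = 1.53 V, the device is in the triode region.
I_D = k_n [V_ov · V_DS − ½ V_DS²] = 6.44 × [1.53 × 1.13 − 0.5 × 1.13²] = 7.02 mA.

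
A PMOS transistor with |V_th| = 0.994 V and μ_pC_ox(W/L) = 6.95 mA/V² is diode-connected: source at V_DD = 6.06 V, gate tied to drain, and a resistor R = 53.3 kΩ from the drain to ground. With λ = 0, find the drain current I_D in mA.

With gate tied to drain, V_SG = V_SD ≥ V_SG − |V_th|, so the device is in saturation.
KCL at the drain: ½ k_p (V_SG − |V_th|)² = (V_DD − V_SG)/R.
Let x = V_SG − 0.994. Then 185 x² + x − 5.066 = 0, giving x = 0.163 V (positive root), so V_SG = 1.16 V.
I_D = (V_DD − V_SG)/R = (6.06 − 1.16) / 53.3 = 0.092 mA.

I_D = 0.0920 mA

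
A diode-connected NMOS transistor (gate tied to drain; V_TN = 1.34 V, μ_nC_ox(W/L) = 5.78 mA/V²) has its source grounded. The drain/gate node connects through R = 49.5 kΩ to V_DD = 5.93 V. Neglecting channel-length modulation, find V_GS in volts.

V_GS = 1.52 V

With gate tied to drain, V_GS = V_DS ≥ V_GS − V_TN, so the device is in saturation.
KCL at the drain: ½ k_n (V_GS − V_TN)² = (V_DD − V_GS)/R.
Let x = V_GS − 1.34. Then 143 x² + x − 4.59 = 0, giving x = 0.176 V (positive root), so V_GS = 1.52 V.
I_D = (V_DD − V_GS)/R = (5.93 − 1.52) / 49.5 = 0.0892 mA.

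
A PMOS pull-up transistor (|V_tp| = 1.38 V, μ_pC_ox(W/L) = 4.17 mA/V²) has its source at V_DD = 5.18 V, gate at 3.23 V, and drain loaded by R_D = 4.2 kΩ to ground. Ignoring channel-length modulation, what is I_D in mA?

I_D = 0.677 mA

V_SG = V_DD − V_G = 5.18 − 3.23 = 1.95 V, so V_ov = 1.95 − 1.38 = 0.57 V.
Assume saturation: I_D = ½ k_p V_ov² = 0.5 × 4.17 × 0.57² = 0.677 mA, giving V_SD = V_DD − I_D R_D = 5.18 − 0.677 × 4.2 = 2.33 V.
V_SD = 2.33 V ≥ V_ov = 0.57 V, confirming saturation.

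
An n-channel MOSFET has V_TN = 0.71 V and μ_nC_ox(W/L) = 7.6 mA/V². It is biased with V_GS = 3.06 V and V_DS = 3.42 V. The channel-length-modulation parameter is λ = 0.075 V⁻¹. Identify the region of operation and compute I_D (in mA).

Saturation; I_D = 26.4 mA

V_ov = V_GS − V_TN = 3.06 − 0.71 = 2.35 V.
Since V_DS = 3.42 V ≥ V_ov = 2.35 V, the device is in saturation.
I_D = ½ k_n V_ov² (1 + λ V_DS) = 0.5 × 7.6 × 2.35² × (1 + 0.075 × 3.42) = 26.4 mA.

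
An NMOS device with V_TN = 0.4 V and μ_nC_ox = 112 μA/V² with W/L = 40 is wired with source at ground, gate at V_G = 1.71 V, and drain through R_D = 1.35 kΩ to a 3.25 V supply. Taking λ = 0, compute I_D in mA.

I_D = 2.09 mA

V_GS = V_G = 1.71 V, so V_ov = 1.71 − 0.4 = 1.31 V.
k_n = μ_nC_ox · (W/L) = 4.48 mA/V².
Assume saturation: I_D = ½ k_n V_ov² = 0.5 × 4.48 × 1.31² = 3.84 mA, giving V_DS = V_DD − I_D R_D = 3.25 − 3.84 × 1.35 = -1.94 V.
But -1.94 V < V_ov = 1.31 V, so the device is actually in triode.
In triode I_D = k_n[V_ov V_DS − ½ V_DS²] and I_D = (V_DD − V_DS)/R_D. Equating: 3.02 V_DS² − 8.923 V_DS + 3.25 = 0, giving V_DS = 0.426 V (the root below V_ov).
I_D = (3.25 − 0.426) / 1.35 = 2.09 mA.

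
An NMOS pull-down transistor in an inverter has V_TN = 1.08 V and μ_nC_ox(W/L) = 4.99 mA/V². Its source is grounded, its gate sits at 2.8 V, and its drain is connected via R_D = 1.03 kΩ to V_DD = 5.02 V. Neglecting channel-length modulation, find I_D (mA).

I_D = 4.29 mA

V_GS = V_G = 2.8 V, so V_ov = 2.8 − 1.08 = 1.72 V.
Assume saturation: I_D = ½ k_n V_ov² = 0.5 × 4.99 × 1.72² = 7.38 mA, giving V_DS = V_DD − I_D R_D = 5.02 − 7.38 × 1.03 = -2.58 V.
But -2.58 V < V_ov = 1.72 V, so the device is actually in triode.
In triode I_D = k_n[V_ov V_DS − ½ V_DS²] and I_D = (V_DD − V_DS)/R_D. Equating: 2.57 V_DS² − 9.84 V_DS + 5.02 = 0, giving V_DS = 0.606 V (the root below V_ov).
I_D = (5.02 − 0.606) / 1.03 = 4.29 mA.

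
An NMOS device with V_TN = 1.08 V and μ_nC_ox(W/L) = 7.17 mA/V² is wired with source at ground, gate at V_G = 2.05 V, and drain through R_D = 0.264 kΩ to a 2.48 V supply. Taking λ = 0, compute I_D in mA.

I_D = 3.37 mA

V_GS = V_G = 2.05 V, so V_ov = 2.05 − 1.08 = 0.97 V.
Assume saturation: I_D = ½ k_n V_ov² = 0.5 × 7.17 × 0.97² = 3.37 mA, giving V_DS = V_DD − I_D R_D = 2.48 − 3.37 × 0.264 = 1.59 V.
V_DS = 1.59 V ≥ V_ov = 0.97 V, confirming saturation.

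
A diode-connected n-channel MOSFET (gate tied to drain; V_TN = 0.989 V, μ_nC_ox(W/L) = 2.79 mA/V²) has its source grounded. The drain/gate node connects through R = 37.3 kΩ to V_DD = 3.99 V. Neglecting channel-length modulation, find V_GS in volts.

With gate tied to drain, V_GS = V_DS ≥ V_GS − V_TN, so the device is in saturation.
KCL at the drain: ½ k_n (V_GS − V_TN)² = (V_DD − V_GS)/R.
Let x = V_GS − 0.989. Then 52 x² + x − 3.001 = 0, giving x = 0.231 V (positive root), so V_GS = 1.22 V.
I_D = (V_DD − V_GS)/R = (3.99 − 1.22) / 37.3 = 0.0743 mA.

V_GS = 1.22 V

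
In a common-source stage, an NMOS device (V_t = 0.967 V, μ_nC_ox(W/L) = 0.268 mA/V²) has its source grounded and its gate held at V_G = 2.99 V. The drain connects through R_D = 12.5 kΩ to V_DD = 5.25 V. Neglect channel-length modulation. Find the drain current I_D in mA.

I_D = 0.354 mA

V_GS = V_G = 2.99 V, so V_ov = 2.99 − 0.967 = 2.02 V.
Assume saturation: I_D = ½ k_n V_ov² = 0.5 × 0.268 × 2.02² = 0.548 mA, giving V_DS = V_DD − I_D R_D = 5.25 − 0.548 × 12.5 = -1.6 V.
But -1.6 V < V_ov = 2.02 V, so the device is actually in triode.
In triode I_D = k_n[V_ov V_DS − ½ V_DS²] and I_D = (V_DD − V_DS)/R_D. Equating: 1.68 V_DS² − 7.777 V_DS + 5.25 = 0, giving V_DS = 0.82 V (the root below V_ov).
I_D = (5.25 − 0.82) / 12.5 = 0.354 mA.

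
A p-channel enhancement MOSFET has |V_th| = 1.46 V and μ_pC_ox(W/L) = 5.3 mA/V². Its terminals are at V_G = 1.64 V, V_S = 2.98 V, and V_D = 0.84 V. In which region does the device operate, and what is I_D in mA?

V_SG = V_S − V_G = 2.98 − 1.64 = 1.34 V; V_SD = V_S − V_D = 2.98 − 0.84 = 2.14 V.
V_SG = 1.34 V < |V_th| = 1.46 V, so the transistor is in cutoff.

Cutoff; I_D = 0 mA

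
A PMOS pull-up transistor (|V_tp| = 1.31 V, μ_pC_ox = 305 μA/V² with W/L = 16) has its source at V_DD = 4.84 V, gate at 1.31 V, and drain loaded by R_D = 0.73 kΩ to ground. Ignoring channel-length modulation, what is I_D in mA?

V_SG = V_DD − V_G = 4.84 − 1.31 = 3.53 V, so V_ov = 3.53 − 1.31 = 2.22 V.
k_p = μ_pC_ox · (W/L) = 4.88 mA/V².
Assume saturation: I_D = ½ k_p V_ov² = 0.5 × 4.88 × 2.22² = 12 mA, giving V_SD = V_DD − I_D R_D = 4.84 − 12 × 0.73 = -3.94 V.
But -3.94 V < V_ov = 2.22 V, so the device is actually in triode.
In triode I_D = k_p[V_ov V_SD − ½ V_SD²] and I_D = (V_DD − V_SD)/R_D. Equating: 1.78 V_SD² − 8.909 V_SD + 4.84 = 0, giving V_SD = 0.62 V (the root below V_ov).
I_D = (4.84 − 0.62) / 0.73 = 5.78 mA.

I_D = 5.78 mA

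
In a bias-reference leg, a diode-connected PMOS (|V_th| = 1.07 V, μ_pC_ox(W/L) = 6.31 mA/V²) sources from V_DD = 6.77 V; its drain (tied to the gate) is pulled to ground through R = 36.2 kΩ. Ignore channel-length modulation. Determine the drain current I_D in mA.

I_D = 0.151 mA

With gate tied to drain, V_SG = V_SD ≥ V_SG − |V_th|, so the device is in saturation.
KCL at the drain: ½ k_p (V_SG − |V_th|)² = (V_DD − V_SG)/R.
Let x = V_SG − 1.07. Then 114 x² + x − 5.7 = 0, giving x = 0.219 V (positive root), so V_SG = 1.29 V.
I_D = (V_DD − V_SG)/R = (6.77 − 1.29) / 36.2 = 0.151 mA.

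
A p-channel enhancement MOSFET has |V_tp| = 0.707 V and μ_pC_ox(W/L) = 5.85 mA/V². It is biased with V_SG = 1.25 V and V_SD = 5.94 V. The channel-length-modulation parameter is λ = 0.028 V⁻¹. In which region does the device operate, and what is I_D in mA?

V_ov = V_SG − |V_tp| = 1.25 − 0.707 = 0.543 V.
Since V_SD = 5.94 V ≥ V_ov = 0.543 V, the device is in saturation.
I_D = ½ k_p V_ov² (1 + λ V_SD) = 0.5 × 5.85 × 0.543² × (1 + 0.028 × 5.94) = 1.01 mA.

Saturation; I_D = 1.01 mA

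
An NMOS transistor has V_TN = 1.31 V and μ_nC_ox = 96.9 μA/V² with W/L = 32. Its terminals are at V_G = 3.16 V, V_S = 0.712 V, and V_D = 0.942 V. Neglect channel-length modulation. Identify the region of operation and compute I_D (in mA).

Triode; I_D = 0.730 mA

V_GS = V_G − V_S = 3.16 − 0.712 = 2.45 V; V_DS = V_D − V_S = 0.942 − 0.712 = 0.23 V.
k_n = μ_nC_ox · (W/L) = 3.101 mA/V².
V_ov = V_GS − V_TN = 2.45 − 1.31 = 1.14 V.
Since V_DS = 0.23 V < V_ov = 1.14 V, the device is in the triode region.
I_D = k_n [V_ov · V_DS − ½ V_DS²] = 3.101 × [1.14 × 0.23 − 0.5 × 0.23²] = 0.73 mA.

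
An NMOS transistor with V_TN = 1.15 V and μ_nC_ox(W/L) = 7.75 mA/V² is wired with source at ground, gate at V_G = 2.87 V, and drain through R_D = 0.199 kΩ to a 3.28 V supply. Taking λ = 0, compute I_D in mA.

I_D = 10.4 mA

V_GS = V_G = 2.87 V, so V_ov = 2.87 − 1.15 = 1.72 V.
Assume saturation: I_D = ½ k_n V_ov² = 0.5 × 7.75 × 1.72² = 11.5 mA, giving V_DS = V_DD − I_D R_D = 3.28 − 11.5 × 0.199 = 0.999 V.
But 0.999 V < V_ov = 1.72 V, so the device is actually in triode.
In triode I_D = k_n[V_ov V_DS − ½ V_DS²] and I_D = (V_DD − V_DS)/R_D. Equating: 0.771 V_DS² − 3.653 V_DS + 3.28 = 0, giving V_DS = 1.2 V (the root below V_ov).
I_D = (3.28 − 1.2) / 0.199 = 10.4 mA.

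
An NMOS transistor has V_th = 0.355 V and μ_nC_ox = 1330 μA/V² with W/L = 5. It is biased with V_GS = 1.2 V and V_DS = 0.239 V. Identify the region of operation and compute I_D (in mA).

Triode; I_D = 1.15 mA

k_n = μ_nC_ox · (W/L) = 6.65 mA/V².
V_ov = V_GS − V_th = 1.2 − 0.355 = 0.845 V.
Since V_DS = 0.239 V < V_ov = 0.845 V, the device is in the triode region.
I_D = k_n [V_ov · V_DS − ½ V_DS²] = 6.65 × [0.845 × 0.239 − 0.5 × 0.239²] = 1.15 mA.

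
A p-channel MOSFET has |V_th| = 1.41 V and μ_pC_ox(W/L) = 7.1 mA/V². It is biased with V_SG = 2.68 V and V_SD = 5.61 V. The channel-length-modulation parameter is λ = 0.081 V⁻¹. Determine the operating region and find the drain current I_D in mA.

Saturation; I_D = 8.33 mA

V_ov = V_SG − |V_th| = 2.68 − 1.41 = 1.27 V.
Since V_SD = 5.61 V ≥ V_ov = 1.27 V, the device is in saturation.
I_D = ½ k_p V_ov² (1 + λ V_SD) = 0.5 × 7.1 × 1.27² × (1 + 0.081 × 5.61) = 8.33 mA.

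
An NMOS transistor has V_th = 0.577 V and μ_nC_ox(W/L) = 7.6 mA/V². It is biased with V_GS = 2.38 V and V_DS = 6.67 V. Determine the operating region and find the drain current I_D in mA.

Saturation; I_D = 12.4 mA

V_ov = V_GS − V_th = 2.38 − 0.577 = 1.8 V.
Since V_DS = 6.67 V ≥ V_ov = 1.8 V, the device is in saturation.
I_D = ½ k_n V_ov² = 0.5 × 7.6 × 1.8² = 12.4 mA.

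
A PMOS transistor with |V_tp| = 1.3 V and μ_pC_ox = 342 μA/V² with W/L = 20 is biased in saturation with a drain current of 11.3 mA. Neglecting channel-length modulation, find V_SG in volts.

k_p = μ_pC_ox · (W/L) = 6.84 mA/V².
In saturation I_D = ½ k_p (V_SG − |V_tp|)², so V_SG − |V_tp| = √(2 I_D / k_p) = √(2 × 11.3 / 6.84) = 1.82 V.
V_SG = 1.3 + 1.82 = 3.12 V.

V_SG = 3.12 V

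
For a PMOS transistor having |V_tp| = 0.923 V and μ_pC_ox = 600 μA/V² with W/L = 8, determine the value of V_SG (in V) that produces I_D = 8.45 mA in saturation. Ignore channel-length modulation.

k_p = μ_pC_ox · (W/L) = 4.8 mA/V².
In saturation I_D = ½ k_p (V_SG − |V_tp|)², so V_SG − |V_tp| = √(2 I_D / k_p) = √(2 × 8.45 / 4.8) = 1.88 V.
V_SG = 0.923 + 1.88 = 2.8 V.

V_SG = 2.80 V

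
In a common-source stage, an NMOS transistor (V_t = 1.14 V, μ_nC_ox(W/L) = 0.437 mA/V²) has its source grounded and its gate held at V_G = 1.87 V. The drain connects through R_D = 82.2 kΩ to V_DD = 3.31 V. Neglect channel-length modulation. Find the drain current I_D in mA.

I_D = 0.0386 mA

V_GS = V_G = 1.87 V, so V_ov = 1.87 − 1.14 = 0.73 V.
Assume saturation: I_D = ½ k_n V_ov² = 0.5 × 0.437 × 0.73² = 0.116 mA, giving V_DS = V_DD − I_D R_D = 3.31 − 0.116 × 82.2 = -6.26 V.
But -6.26 V < V_ov = 0.73 V, so the device is actually in triode.
In triode I_D = k_n[V_ov V_DS − ½ V_DS²] and I_D = (V_DD − V_DS)/R_D. Equating: 18 V_DS² − 27.22 V_DS + 3.31 = 0, giving V_DS = 0.133 V (the root below V_ov).
I_D = (3.31 − 0.133) / 82.2 = 0.0386 mA.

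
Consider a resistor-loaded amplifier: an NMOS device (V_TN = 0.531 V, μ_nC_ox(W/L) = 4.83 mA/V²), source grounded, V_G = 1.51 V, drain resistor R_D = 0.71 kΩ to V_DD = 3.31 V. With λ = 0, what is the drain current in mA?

V_GS = V_G = 1.51 V, so V_ov = 1.51 − 0.531 = 0.979 V.
Assume saturation: I_D = ½ k_n V_ov² = 0.5 × 4.83 × 0.979² = 2.31 mA, giving V_DS = V_DD − I_D R_D = 3.31 − 2.31 × 0.71 = 1.67 V.
V_DS = 1.67 V ≥ V_ov = 0.979 V, confirming saturation.

I_D = 2.31 mA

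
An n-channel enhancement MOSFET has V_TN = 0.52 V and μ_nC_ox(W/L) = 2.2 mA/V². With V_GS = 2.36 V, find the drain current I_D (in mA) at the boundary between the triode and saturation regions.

At the boundary V_DS = V_ov = V_GS − V_TN = 2.36 − 0.52 = 1.84 V.
I_D = ½ k_n V_ov² = 0.5 × 2.2 × 1.84² = 3.72 mA.

I_D = 3.72 mA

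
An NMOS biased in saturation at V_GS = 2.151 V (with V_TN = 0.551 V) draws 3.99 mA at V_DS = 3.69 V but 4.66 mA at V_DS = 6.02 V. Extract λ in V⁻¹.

λ = 0.0982 V⁻¹

With V_GS fixed, I_D ∝ (1 + λ V_DS) in saturation, so I_D2/I_D1 = (1 + λ V_DS2)/(1 + λ V_DS1).
4.66/3.99 = 1.168 = (1 + 6.02 λ)/(1 + 3.69 λ).
Solving: λ (I_D1 V_DS2 − I_D2 V_DS1) = I_D2 − I_D1, so λ = (4.66 − 3.99) / (3.99 × 6.02 − 4.66 × 3.69) = 0.67 / 6.82 = 0.0982 V⁻¹.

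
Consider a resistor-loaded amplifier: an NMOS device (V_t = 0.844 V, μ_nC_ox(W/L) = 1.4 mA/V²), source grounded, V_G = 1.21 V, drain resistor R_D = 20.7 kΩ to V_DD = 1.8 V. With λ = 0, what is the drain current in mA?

I_D = 0.0768 mA

V_GS = V_G = 1.21 V, so V_ov = 1.21 − 0.844 = 0.366 V.
Assume saturation: I_D = ½ k_n V_ov² = 0.5 × 1.4 × 0.366² = 0.0938 mA, giving V_DS = V_DD − I_D R_D = 1.8 − 0.0938 × 20.7 = -0.141 V.
But -0.141 V < V_ov = 0.366 V, so the device is actually in triode.
In triode I_D = k_n[V_ov V_DS − ½ V_DS²] and I_D = (V_DD − V_DS)/R_D. Equating: 14.5 V_DS² − 11.61 V_DS + 1.8 = 0, giving V_DS = 0.21 V (the root below V_ov).
I_D = (1.8 − 0.21) / 20.7 = 0.0768 mA.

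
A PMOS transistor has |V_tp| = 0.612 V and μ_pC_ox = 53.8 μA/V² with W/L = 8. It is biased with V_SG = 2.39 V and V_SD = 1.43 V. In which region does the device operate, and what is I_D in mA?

k_p = μ_pC_ox · (W/L) = 0.4304 mA/V².
V_ov = V_SG − |V_tp| = 2.39 − 0.612 = 1.78 V.
Since V_SD = 1.43 V < V_ov = 1.78 V, the device is in the triode region.
I_D = k_p [V_ov · V_SD − ½ V_SD²] = 0.4304 × [1.78 × 1.43 − 0.5 × 1.43²] = 0.654 mA.

Triode; I_D = 0.654 mA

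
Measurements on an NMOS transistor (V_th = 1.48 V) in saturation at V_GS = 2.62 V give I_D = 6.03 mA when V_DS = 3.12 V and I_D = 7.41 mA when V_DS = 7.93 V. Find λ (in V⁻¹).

With V_GS fixed, I_D ∝ (1 + λ V_DS) in saturation, so I_D2/I_D1 = (1 + λ V_DS2)/(1 + λ V_DS1).
7.41/6.03 = 1.229 = (1 + 7.93 λ)/(1 + 3.12 λ).
Solving: λ (I_D1 V_DS2 − I_D2 V_DS1) = I_D2 − I_D1, so λ = (7.41 − 6.03) / (6.03 × 7.93 − 7.41 × 3.12) = 1.38 / 24.7 = 0.0559 V⁻¹.

λ = 0.0559 V⁻¹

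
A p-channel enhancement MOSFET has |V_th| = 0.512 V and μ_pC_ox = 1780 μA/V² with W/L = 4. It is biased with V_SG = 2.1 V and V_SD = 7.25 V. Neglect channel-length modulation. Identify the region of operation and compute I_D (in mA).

k_p = μ_pC_ox · (W/L) = 7.12 mA/V².
V_ov = V_SG − |V_th| = 2.1 − 0.512 = 1.59 V.
Since V_SD = 7.25 V ≥ V_ov = 1.59 V, the device is in saturation.
I_D = ½ k_p V_ov² = 0.5 × 7.12 × 1.59² = 8.98 mA.

Saturation; I_D = 8.98 mA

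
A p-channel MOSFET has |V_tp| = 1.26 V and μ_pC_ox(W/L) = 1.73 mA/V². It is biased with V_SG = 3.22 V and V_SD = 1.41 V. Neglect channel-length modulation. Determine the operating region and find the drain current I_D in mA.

V_ov = V_SG − |V_tp| = 3.22 − 1.26 = 1.96 V.
Since V_SD = 1.41 V < V_ov = 1.96 V, the device is in the triode region.
I_D = k_p [V_ov · V_SD − ½ V_SD²] = 1.73 × [1.96 × 1.41 − 0.5 × 1.41²] = 3.06 mA.

Triode; I_D = 3.06 mA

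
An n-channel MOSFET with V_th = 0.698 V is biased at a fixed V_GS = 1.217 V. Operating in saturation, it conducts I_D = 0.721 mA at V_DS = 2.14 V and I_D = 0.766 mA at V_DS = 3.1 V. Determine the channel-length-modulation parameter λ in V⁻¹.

λ = 0.0755 V⁻¹

With V_GS fixed, I_D ∝ (1 + λ V_DS) in saturation, so I_D2/I_D1 = (1 + λ V_DS2)/(1 + λ V_DS1).
0.766/0.721 = 1.062 = (1 + 3.1 λ)/(1 + 2.14 λ).
Solving: λ (I_D1 V_DS2 − I_D2 V_DS1) = I_D2 − I_D1, so λ = (0.766 − 0.721) / (0.721 × 3.1 − 0.766 × 2.14) = 0.045 / 0.596 = 0.0755 V⁻¹.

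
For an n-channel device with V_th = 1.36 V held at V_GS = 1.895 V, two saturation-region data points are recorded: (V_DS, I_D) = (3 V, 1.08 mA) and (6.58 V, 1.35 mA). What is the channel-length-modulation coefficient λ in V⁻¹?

λ = 0.0883 V⁻¹

With V_GS fixed, I_D ∝ (1 + λ V_DS) in saturation, so I_D2/I_D1 = (1 + λ V_DS2)/(1 + λ V_DS1).
1.35/1.08 = 1.25 = (1 + 6.58 λ)/(1 + 3 λ).
Solving: λ (I_D1 V_DS2 − I_D2 V_DS1) = I_D2 − I_D1, so λ = (1.35 − 1.08) / (1.08 × 6.58 − 1.35 × 3) = 0.27 / 3.06 = 0.0883 V⁻¹.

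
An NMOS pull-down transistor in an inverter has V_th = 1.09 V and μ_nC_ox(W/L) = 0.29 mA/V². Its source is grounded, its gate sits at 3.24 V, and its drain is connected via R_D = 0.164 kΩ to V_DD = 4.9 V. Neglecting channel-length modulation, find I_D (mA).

V_GS = V_G = 3.24 V, so V_ov = 3.24 − 1.09 = 2.15 V.
Assume saturation: I_D = ½ k_n V_ov² = 0.5 × 0.29 × 2.15² = 0.67 mA, giving V_DS = V_DD − I_D R_D = 4.9 − 0.67 × 0.164 = 4.79 V.
V_DS = 4.79 V ≥ V_ov = 2.15 V, confirming saturation.

I_D = 0.670 mA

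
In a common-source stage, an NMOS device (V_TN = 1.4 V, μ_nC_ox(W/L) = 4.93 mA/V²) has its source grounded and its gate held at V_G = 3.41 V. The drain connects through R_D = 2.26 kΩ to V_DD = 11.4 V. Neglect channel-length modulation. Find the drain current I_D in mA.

I_D = 4.80 mA

V_GS = V_G = 3.41 V, so V_ov = 3.41 − 1.4 = 2.01 V.
Assume saturation: I_D = ½ k_n V_ov² = 0.5 × 4.93 × 2.01² = 9.96 mA, giving V_DS = V_DD − I_D R_D = 11.4 − 9.96 × 2.26 = -11.1 V.
But -11.1 V < V_ov = 2.01 V, so the device is actually in triode.
In triode I_D = k_n[V_ov V_DS − ½ V_DS²] and I_D = (V_DD − V_DS)/R_D. Equating: 5.57 V_DS² − 23.4 V_DS + 11.4 = 0, giving V_DS = 0.563 V (the root below V_ov).
I_D = (11.4 − 0.563) / 2.26 = 4.8 mA.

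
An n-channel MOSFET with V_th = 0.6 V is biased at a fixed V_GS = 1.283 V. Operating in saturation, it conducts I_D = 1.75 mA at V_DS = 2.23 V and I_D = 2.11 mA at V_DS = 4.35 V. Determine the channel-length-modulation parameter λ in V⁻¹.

With V_GS fixed, I_D ∝ (1 + λ V_DS) in saturation, so I_D2/I_D1 = (1 + λ V_DS2)/(1 + λ V_DS1).
2.11/1.75 = 1.206 = (1 + 4.35 λ)/(1 + 2.23 λ).
Solving: λ (I_D1 V_DS2 − I_D2 V_DS1) = I_D2 − I_D1, so λ = (2.11 − 1.75) / (1.75 × 4.35 − 2.11 × 2.23) = 0.36 / 2.91 = 0.124 V⁻¹.

λ = 0.124 V⁻¹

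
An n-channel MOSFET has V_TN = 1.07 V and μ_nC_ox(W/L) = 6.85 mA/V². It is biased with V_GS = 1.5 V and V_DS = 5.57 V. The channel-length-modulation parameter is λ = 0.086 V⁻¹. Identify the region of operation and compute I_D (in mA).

V_ov = V_GS − V_TN = 1.5 − 1.07 = 0.43 V.
Since V_DS = 5.57 V ≥ V_ov = 0.43 V, the device is in saturation.
I_D = ½ k_n V_ov² (1 + λ V_DS) = 0.5 × 6.85 × 0.43² × (1 + 0.086 × 5.57) = 0.937 mA.

Saturation; I_D = 0.937 mA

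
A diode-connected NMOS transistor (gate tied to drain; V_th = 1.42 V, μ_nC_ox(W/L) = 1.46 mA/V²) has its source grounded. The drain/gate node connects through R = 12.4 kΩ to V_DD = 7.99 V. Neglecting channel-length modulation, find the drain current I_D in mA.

With gate tied to drain, V_GS = V_DS ≥ V_GS − V_th, so the device is in saturation.
KCL at the drain: ½ k_n (V_GS − V_th)² = (V_DD − V_GS)/R.
Let x = V_GS − 1.42. Then 9.05 x² + x − 6.57 = 0, giving x = 0.798 V (positive root), so V_GS = 2.22 V.
I_D = (V_DD − V_GS)/R = (7.99 − 2.22) / 12.4 = 0.465 mA.

I_D = 0.465 mA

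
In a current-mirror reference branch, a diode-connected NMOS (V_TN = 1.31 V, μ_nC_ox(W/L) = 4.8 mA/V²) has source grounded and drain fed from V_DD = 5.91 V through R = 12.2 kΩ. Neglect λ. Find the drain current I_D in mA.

With gate tied to drain, V_GS = V_DS ≥ V_GS − V_TN, so the device is in saturation.
KCL at the drain: ½ k_n (V_GS − V_TN)² = (V_DD − V_GS)/R.
Let x = V_GS − 1.31. Then 29.3 x² + x − 4.6 = 0, giving x = 0.38 V (positive root), so V_GS = 1.69 V.
I_D = (V_DD − V_GS)/R = (5.91 − 1.69) / 12.2 = 0.346 mA.

I_D = 0.346 mA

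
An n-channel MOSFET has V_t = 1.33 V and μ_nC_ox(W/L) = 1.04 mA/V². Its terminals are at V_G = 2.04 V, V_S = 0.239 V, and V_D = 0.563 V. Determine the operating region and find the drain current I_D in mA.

Triode; I_D = 0.104 mA

V_GS = V_G − V_S = 2.04 − 0.239 = 1.8 V; V_DS = V_D − V_S = 0.563 − 0.239 = 0.324 V.
V_ov = V_GS − V_t = 1.8 − 1.33 = 0.471 V.
Since V_DS = 0.324 V < V_ov = 0.471 V, the device is in the triode region.
I_D = k_n [V_ov · V_DS − ½ V_DS²] = 1.04 × [0.471 × 0.324 − 0.5 × 0.324²] = 0.104 mA.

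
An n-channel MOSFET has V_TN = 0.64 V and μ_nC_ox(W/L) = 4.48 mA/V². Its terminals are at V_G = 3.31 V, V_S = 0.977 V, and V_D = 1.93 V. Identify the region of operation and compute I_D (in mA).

V_GS = V_G − V_S = 3.31 − 0.977 = 2.33 V; V_DS = V_D − V_S = 1.93 − 0.977 = 0.953 V.
V_ov = V_GS − V_TN = 2.33 − 0.64 = 1.69 V.
Since V_DS = 0.953 V < V_ov = 1.69 V, the device is in the triode region.
I_D = k_n [V_ov · V_DS − ½ V_DS²] = 4.48 × [1.69 × 0.953 − 0.5 × 0.953²] = 5.19 mA.

Triode; I_D = 5.19 mA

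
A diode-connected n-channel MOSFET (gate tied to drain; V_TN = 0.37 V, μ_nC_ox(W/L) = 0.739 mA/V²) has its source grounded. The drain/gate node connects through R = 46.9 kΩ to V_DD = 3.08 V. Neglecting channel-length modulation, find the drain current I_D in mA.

I_D = 0.0499 mA

With gate tied to drain, V_GS = V_DS ≥ V_GS − V_TN, so the device is in saturation.
KCL at the drain: ½ k_n (V_GS − V_TN)² = (V_DD − V_GS)/R.
Let x = V_GS − 0.37. Then 17.3 x² + x − 2.71 = 0, giving x = 0.368 V (positive root), so V_GS = 0.738 V.
I_D = (V_DD − V_GS)/R = (3.08 − 0.738) / 46.9 = 0.0499 mA.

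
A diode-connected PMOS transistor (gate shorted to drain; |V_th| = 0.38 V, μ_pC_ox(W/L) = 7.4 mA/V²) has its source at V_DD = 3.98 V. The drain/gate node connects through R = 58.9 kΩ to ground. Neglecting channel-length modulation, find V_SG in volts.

With gate tied to drain, V_SG = V_SD ≥ V_SG − |V_th|, so the device is in saturation.
KCL at the drain: ½ k_p (V_SG − |V_th|)² = (V_DD − V_SG)/R.
Let x = V_SG − 0.38. Then 218 x² + x − 3.6 = 0, giving x = 0.126 V (positive root), so V_SG = 0.506 V.
I_D = (V_DD − V_SG)/R = (3.98 − 0.506) / 58.9 = 0.059 mA.

V_SG = 0.506 V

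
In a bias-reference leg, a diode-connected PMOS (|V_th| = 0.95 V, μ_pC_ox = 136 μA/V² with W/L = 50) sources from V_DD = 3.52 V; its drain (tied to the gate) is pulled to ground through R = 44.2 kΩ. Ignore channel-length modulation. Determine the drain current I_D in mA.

With gate tied to drain, V_SG = V_SD ≥ V_SG − |V_th|, so the device is in saturation.
k_p = μ_pC_ox · (W/L) = 6.8 mA/V².
KCL at the drain: ½ k_p (V_SG − |V_th|)² = (V_DD − V_SG)/R.
Let x = V_SG − 0.95. Then 150 x² + x − 2.57 = 0, giving x = 0.127 V (positive root), so V_SG = 1.08 V.
I_D = (V_DD − V_SG)/R = (3.52 − 1.08) / 44.2 = 0.0553 mA.

I_D = 0.0553 mA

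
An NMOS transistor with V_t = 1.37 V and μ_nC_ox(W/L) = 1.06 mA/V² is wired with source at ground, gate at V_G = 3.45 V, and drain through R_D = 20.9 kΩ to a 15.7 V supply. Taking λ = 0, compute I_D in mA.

I_D = 0.734 mA

V_GS = V_G = 3.45 V, so V_ov = 3.45 − 1.37 = 2.08 V.
Assume saturation: I_D = ½ k_n V_ov² = 0.5 × 1.06 × 2.08² = 2.29 mA, giving V_DS = V_DD − I_D R_D = 15.7 − 2.29 × 20.9 = -32.2 V.
But -32.2 V < V_ov = 2.08 V, so the device is actually in triode.
In triode I_D = k_n[V_ov V_DS − ½ V_DS²] and I_D = (V_DD − V_DS)/R_D. Equating: 11.1 V_DS² − 47.08 V_DS + 15.7 = 0, giving V_DS = 0.365 V (the root below V_ov).
I_D = (15.7 − 0.365) / 20.9 = 0.734 mA.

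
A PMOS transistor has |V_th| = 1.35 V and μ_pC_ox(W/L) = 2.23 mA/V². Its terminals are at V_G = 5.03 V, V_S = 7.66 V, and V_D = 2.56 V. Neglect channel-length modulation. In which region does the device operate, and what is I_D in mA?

Saturation; I_D = 1.83 mA

V_SG = V_S − V_G = 7.66 − 5.03 = 2.63 V; V_SD = V_S − V_D = 7.66 − 2.56 = 5.1 V.
V_ov = V_SG − |V_th| = 2.63 − 1.35 = 1.28 V.
Since V_SD = 5.1 V ≥ V_ov = 1.28 V, the device is in saturation.
I_D = ½ k_p V_ov² = 0.5 × 2.23 × 1.28² = 1.83 mA.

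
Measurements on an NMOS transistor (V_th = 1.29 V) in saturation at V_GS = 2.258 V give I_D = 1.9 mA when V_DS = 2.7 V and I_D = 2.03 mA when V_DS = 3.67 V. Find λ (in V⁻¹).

With V_GS fixed, I_D ∝ (1 + λ V_DS) in saturation, so I_D2/I_D1 = (1 + λ V_DS2)/(1 + λ V_DS1).
2.03/1.9 = 1.068 = (1 + 3.67 λ)/(1 + 2.7 λ).
Solving: λ (I_D1 V_DS2 − I_D2 V_DS1) = I_D2 − I_D1, so λ = (2.03 − 1.9) / (1.9 × 3.67 − 2.03 × 2.7) = 0.13 / 1.49 = 0.0871 V⁻¹.

λ = 0.0871 V⁻¹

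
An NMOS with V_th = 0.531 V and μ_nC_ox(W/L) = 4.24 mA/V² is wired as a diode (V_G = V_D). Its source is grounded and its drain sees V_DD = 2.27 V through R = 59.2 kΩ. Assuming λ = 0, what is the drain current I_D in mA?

I_D = 0.0275 mA

With gate tied to drain, V_GS = V_DS ≥ V_GS − V_th, so the device is in saturation.
KCL at the drain: ½ k_n (V_GS − V_th)² = (V_DD − V_GS)/R.
Let x = V_GS − 0.531. Then 126 x² + x − 1.739 = 0, giving x = 0.114 V (positive root), so V_GS = 0.645 V.
I_D = (V_DD − V_GS)/R = (2.27 − 0.645) / 59.2 = 0.0275 mA.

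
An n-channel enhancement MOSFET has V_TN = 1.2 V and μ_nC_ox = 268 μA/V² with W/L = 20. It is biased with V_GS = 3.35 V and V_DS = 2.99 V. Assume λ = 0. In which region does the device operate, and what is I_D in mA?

k_n = μ_nC_ox · (W/L) = 5.36 mA/V².
V_ov = V_GS − V_TN = 3.35 − 1.2 = 2.15 V.
Since V_DS = 2.99 V ≥ V_ov = 2.15 V, the device is in saturation.
I_D = ½ k_n V_ov² = 0.5 × 5.36 × 2.15² = 12.4 mA.

Saturation; I_D = 12.4 mA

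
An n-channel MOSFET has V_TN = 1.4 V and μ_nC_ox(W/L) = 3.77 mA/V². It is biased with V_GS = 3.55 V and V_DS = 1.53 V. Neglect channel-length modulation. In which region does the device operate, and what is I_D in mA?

Triode; I_D = 7.99 mA

V_ov = V_GS − V_TN = 3.55 − 1.4 = 2.15 V.
Since V_DS = 1.53 V < V_ov = 2.15 V, the device is in the triode region.
I_D = k_n [V_ov · V_DS − ½ V_DS²] = 3.77 × [2.15 × 1.53 − 0.5 × 1.53²] = 7.99 mA.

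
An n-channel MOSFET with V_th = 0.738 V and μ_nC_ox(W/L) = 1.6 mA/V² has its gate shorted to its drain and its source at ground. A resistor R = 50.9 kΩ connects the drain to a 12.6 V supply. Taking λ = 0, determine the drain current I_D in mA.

I_D = 0.223 mA

With gate tied to drain, V_GS = V_DS ≥ V_GS − V_th, so the device is in saturation.
KCL at the drain: ½ k_n (V_GS − V_th)² = (V_DD − V_GS)/R.
Let x = V_GS − 0.738. Then 40.7 x² + x − 11.86 = 0, giving x = 0.528 V (positive root), so V_GS = 1.27 V.
I_D = (V_DD − V_GS)/R = (12.6 − 1.27) / 50.9 = 0.223 mA.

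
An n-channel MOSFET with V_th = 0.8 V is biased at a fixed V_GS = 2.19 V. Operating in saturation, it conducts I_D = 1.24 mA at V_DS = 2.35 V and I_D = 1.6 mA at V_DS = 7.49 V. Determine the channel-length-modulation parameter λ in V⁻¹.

λ = 0.0651 V⁻¹

With V_GS fixed, I_D ∝ (1 + λ V_DS) in saturation, so I_D2/I_D1 = (1 + λ V_DS2)/(1 + λ V_DS1).
1.6/1.24 = 1.29 = (1 + 7.49 λ)/(1 + 2.35 λ).
Solving: λ (I_D1 V_DS2 − I_D2 V_DS1) = I_D2 − I_D1, so λ = (1.6 − 1.24) / (1.24 × 7.49 − 1.6 × 2.35) = 0.36 / 5.53 = 0.0651 V⁻¹.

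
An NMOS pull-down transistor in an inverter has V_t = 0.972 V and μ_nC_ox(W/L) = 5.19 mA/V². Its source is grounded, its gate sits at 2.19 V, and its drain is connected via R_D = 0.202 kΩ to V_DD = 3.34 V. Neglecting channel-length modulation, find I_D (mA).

V_GS = V_G = 2.19 V, so V_ov = 2.19 − 0.972 = 1.22 V.
Assume saturation: I_D = ½ k_n V_ov² = 0.5 × 5.19 × 1.22² = 3.85 mA, giving V_DS = V_DD − I_D R_D = 3.34 − 3.85 × 0.202 = 2.56 V.
V_DS = 2.56 V ≥ V_ov = 1.22 V, confirming saturation.

I_D = 3.85 mA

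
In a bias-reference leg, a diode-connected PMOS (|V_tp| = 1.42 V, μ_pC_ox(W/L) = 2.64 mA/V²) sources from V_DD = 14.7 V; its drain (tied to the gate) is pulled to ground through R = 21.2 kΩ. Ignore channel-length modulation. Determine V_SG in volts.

V_SG = 2.09 V

With gate tied to drain, V_SG = V_SD ≥ V_SG − |V_tp|, so the device is in saturation.
KCL at the drain: ½ k_p (V_SG − |V_tp|)² = (V_DD − V_SG)/R.
Let x = V_SG − 1.42. Then 28 x² + x − 13.28 = 0, giving x = 0.671 V (positive root), so V_SG = 2.09 V.
I_D = (V_DD − V_SG)/R = (14.7 − 2.09) / 21.2 = 0.595 mA.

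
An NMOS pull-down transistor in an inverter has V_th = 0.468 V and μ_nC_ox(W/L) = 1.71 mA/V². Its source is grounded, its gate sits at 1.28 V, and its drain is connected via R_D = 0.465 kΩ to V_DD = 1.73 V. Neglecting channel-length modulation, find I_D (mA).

V_GS = V_G = 1.28 V, so V_ov = 1.28 − 0.468 = 0.812 V.
Assume saturation: I_D = ½ k_n V_ov² = 0.5 × 1.71 × 0.812² = 0.564 mA, giving V_DS = V_DD − I_D R_D = 1.73 − 0.564 × 0.465 = 1.47 V.
V_DS = 1.47 V ≥ V_ov = 0.812 V, confirming saturation.

I_D = 0.564 mA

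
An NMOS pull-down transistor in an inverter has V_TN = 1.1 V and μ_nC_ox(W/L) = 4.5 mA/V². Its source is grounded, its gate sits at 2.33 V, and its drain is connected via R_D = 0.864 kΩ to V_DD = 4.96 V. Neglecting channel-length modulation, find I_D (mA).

V_GS = V_G = 2.33 V, so V_ov = 2.33 − 1.1 = 1.23 V.
Assume saturation: I_D = ½ k_n V_ov² = 0.5 × 4.5 × 1.23² = 3.4 mA, giving V_DS = V_DD − I_D R_D = 4.96 − 3.4 × 0.864 = 2.02 V.
V_DS = 2.02 V ≥ V_ov = 1.23 V, confirming saturation.

I_D = 3.40 mA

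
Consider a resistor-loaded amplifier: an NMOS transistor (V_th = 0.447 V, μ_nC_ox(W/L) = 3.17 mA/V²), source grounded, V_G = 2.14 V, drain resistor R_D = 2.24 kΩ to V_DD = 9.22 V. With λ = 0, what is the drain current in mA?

I_D = 3.69 mA

V_GS = V_G = 2.14 V, so V_ov = 2.14 − 0.447 = 1.69 V.
Assume saturation: I_D = ½ k_n V_ov² = 0.5 × 3.17 × 1.69² = 4.54 mA, giving V_DS = V_DD − I_D R_D = 9.22 − 4.54 × 2.24 = -0.956 V.
But -0.956 V < V_ov = 1.69 V, so the device is actually in triode.
In triode I_D = k_n[V_ov V_DS − ½ V_DS²] and I_D = (V_DD − V_DS)/R_D. Equating: 3.55 V_DS² − 13.02 V_DS + 9.22 = 0, giving V_DS = 0.959 V (the root below V_ov).
I_D = (9.22 − 0.959) / 2.24 = 3.69 mA.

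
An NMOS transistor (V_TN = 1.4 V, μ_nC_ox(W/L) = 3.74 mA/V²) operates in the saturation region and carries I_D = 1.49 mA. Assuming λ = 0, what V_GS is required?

V_GS = 2.29 V

In saturation I_D = ½ k_n (V_GS − V_TN)², so V_GS − V_TN = √(2 I_D / k_n) = √(2 × 1.49 / 3.74) = 0.893 V.
V_GS = 1.4 + 0.893 = 2.29 V.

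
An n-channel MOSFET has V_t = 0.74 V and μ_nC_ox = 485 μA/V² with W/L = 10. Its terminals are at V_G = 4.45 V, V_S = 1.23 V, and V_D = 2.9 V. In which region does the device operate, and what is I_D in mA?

Triode; I_D = 13.3 mA

V_GS = V_G − V_S = 4.45 − 1.23 = 3.22 V; V_DS = V_D − V_S = 2.9 − 1.23 = 1.67 V.
k_n = μ_nC_ox · (W/L) = 4.85 mA/V².
V_ov = V_GS − V_t = 3.22 − 0.74 = 2.48 V.
Since V_DS = 1.67 V < V_ov = 2.48 V, the device is in the triode region.
I_D = k_n [V_ov · V_DS − ½ V_DS²] = 4.85 × [2.48 × 1.67 − 0.5 × 1.67²] = 13.3 mA.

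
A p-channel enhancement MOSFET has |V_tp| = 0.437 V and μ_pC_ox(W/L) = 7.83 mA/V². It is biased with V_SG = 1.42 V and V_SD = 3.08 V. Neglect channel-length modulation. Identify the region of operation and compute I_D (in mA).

Saturation; I_D = 3.78 mA

V_ov = V_SG − |V_tp| = 1.42 − 0.437 = 0.983 V.
Since V_SD = 3.08 V ≥ V_ov = 0.983 V, the device is in saturation.
I_D = ½ k_p V_ov² = 0.5 × 7.83 × 0.983² = 3.78 mA.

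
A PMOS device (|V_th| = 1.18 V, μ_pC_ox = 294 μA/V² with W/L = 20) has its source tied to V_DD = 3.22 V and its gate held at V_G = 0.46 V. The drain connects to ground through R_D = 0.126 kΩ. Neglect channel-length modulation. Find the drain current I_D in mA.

I_D = 7.34 mA

V_SG = V_DD − V_G = 3.22 − 0.46 = 2.76 V, so V_ov = 2.76 − 1.18 = 1.58 V.
k_p = μ_pC_ox · (W/L) = 5.88 mA/V².
Assume saturation: I_D = ½ k_p V_ov² = 0.5 × 5.88 × 1.58² = 7.34 mA, giving V_SD = V_DD − I_D R_D = 3.22 − 7.34 × 0.126 = 2.3 V.
V_SD = 2.3 V ≥ V_ov = 1.58 V, confirming saturation.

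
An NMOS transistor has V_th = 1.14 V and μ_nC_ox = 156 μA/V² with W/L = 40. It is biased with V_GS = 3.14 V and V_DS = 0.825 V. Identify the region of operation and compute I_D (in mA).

Triode; I_D = 8.17 mA

k_n = μ_nC_ox · (W/L) = 6.24 mA/V².
V_ov = V_GS − V_th = 3.14 − 1.14 = 2 V.
Since V_DS = 0.825 V < V_ov = 2 V, the device is in the triode region.
I_D = k_n [V_ov · V_DS − ½ V_DS²] = 6.24 × [2 × 0.825 − 0.5 × 0.825²] = 8.17 mA.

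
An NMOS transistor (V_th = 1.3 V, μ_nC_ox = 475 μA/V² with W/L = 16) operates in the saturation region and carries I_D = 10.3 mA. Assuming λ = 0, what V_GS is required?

V_GS = 2.95 V

k_n = μ_nC_ox · (W/L) = 7.6 mA/V².
In saturation I_D = ½ k_n (V_GS − V_th)², so V_GS − V_th = √(2 I_D / k_n) = √(2 × 10.3 / 7.6) = 1.65 V.
V_GS = 1.3 + 1.65 = 2.95 V.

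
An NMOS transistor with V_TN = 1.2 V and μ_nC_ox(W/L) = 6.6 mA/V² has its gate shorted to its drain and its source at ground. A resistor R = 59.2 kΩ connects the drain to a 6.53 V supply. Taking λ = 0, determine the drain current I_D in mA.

I_D = 0.0873 mA

With gate tied to drain, V_GS = V_DS ≥ V_GS − V_TN, so the device is in saturation.
KCL at the drain: ½ k_n (V_GS − V_TN)² = (V_DD − V_GS)/R.
Let x = V_GS − 1.2. Then 195 x² + x − 5.33 = 0, giving x = 0.163 V (positive root), so V_GS = 1.36 V.
I_D = (V_DD − V_GS)/R = (6.53 − 1.36) / 59.2 = 0.0873 mA.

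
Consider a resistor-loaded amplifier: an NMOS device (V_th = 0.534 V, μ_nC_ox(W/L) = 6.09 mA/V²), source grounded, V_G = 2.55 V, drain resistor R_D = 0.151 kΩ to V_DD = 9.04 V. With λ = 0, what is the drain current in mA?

V_GS = V_G = 2.55 V, so V_ov = 2.55 − 0.534 = 2.02 V.
Assume saturation: I_D = ½ k_n V_ov² = 0.5 × 6.09 × 2.02² = 12.4 mA, giving V_DS = V_DD − I_D R_D = 9.04 − 12.4 × 0.151 = 7.17 V.
V_DS = 7.17 V ≥ V_ov = 2.02 V, confirming saturation.

I_D = 12.4 mA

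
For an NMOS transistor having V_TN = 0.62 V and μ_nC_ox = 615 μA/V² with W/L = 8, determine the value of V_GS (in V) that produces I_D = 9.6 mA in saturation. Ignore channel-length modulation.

k_n = μ_nC_ox · (W/L) = 4.92 mA/V².
In saturation I_D = ½ k_n (V_GS − V_TN)², so V_GS − V_TN = √(2 I_D / k_n) = √(2 × 9.6 / 4.92) = 1.98 V.
V_GS = 0.62 + 1.98 = 2.6 V.

V_GS = 2.60 V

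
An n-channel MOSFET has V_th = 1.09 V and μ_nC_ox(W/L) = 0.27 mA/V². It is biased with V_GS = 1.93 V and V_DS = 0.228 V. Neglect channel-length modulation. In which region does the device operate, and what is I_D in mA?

V_ov = V_GS − V_th = 1.93 − 1.09 = 0.84 V.
Since V_DS = 0.228 V < V_ov = 0.84 V, the device is in the triode region.
I_D = k_n [V_ov · V_DS − ½ V_DS²] = 0.27 × [0.84 × 0.228 − 0.5 × 0.228²] = 0.0447 mA.

Triode; I_D = 0.0447 mA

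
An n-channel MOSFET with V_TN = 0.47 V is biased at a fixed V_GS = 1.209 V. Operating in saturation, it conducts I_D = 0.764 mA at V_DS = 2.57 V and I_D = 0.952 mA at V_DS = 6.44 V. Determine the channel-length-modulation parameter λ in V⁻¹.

With V_GS fixed, I_D ∝ (1 + λ V_DS) in saturation, so I_D2/I_D1 = (1 + λ V_DS2)/(1 + λ V_DS1).
0.952/0.764 = 1.246 = (1 + 6.44 λ)/(1 + 2.57 λ).
Solving: λ (I_D1 V_DS2 − I_D2 V_DS1) = I_D2 − I_D1, so λ = (0.952 − 0.764) / (0.764 × 6.44 − 0.952 × 2.57) = 0.188 / 2.47 = 0.076 V⁻¹.

λ = 0.0760 V⁻¹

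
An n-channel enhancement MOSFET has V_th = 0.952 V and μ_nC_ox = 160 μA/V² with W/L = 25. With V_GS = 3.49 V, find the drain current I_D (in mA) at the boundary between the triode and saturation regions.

I_D = 12.9 mA

At the boundary V_DS = V_ov = V_GS − V_th = 3.49 − 0.952 = 2.54 V.
k_n = μ_nC_ox · (W/L) = 4 mA/V².
I_D = ½ k_n V_ov² = 0.5 × 4 × 2.54² = 12.9 mA.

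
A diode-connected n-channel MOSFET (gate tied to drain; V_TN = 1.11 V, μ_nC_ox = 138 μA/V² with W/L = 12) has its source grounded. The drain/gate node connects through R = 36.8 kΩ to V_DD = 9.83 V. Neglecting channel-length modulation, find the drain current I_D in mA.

I_D = 0.223 mA

With gate tied to drain, V_GS = V_DS ≥ V_GS − V_TN, so the device is in saturation.
k_n = μ_nC_ox · (W/L) = 1.656 mA/V².
KCL at the drain: ½ k_n (V_GS − V_TN)² = (V_DD − V_GS)/R.
Let x = V_GS − 1.11. Then 30.5 x² + x − 8.72 = 0, giving x = 0.519 V (positive root), so V_GS = 1.63 V.
I_D = (V_DD − V_GS)/R = (9.83 − 1.63) / 36.8 = 0.223 mA.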